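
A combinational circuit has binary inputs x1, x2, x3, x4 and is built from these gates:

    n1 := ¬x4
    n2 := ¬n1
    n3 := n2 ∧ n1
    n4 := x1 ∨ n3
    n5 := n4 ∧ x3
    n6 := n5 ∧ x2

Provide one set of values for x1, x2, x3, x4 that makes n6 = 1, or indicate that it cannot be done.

x1=1 x2=1 x3=1 x4=0

n6 = n5 ∧ x2 must be 1, so both n5 = 1 and x2 = 1.
Check with x1=1 x2=1 x3=1 x4=0:
n1 = ¬x4 = ¬0 = 1
n2 = ¬n1 = ¬1 = 0
n3 = n2 ∧ n1 = 0 ∧ 1 = 0
n4 = x1 ∨ n3 = 1 ∨ 0 = 1
n5 = n4 ∧ x3 = 1 ∧ 1 = 1
n6 = n5 ∧ x2 = 1 ∧ 1 = 1
So n6 = 1 as required.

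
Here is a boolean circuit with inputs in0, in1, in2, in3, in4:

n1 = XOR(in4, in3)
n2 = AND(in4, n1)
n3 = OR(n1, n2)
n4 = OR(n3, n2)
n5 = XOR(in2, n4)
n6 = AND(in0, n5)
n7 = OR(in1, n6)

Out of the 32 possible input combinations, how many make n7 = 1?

20

n7 = OR(in1, n6) must be 1, so at least one of in1, n6 is 1.
Enumerating the 32 input combinations, 20 give n7 = 1 and 12 give n7 = 0.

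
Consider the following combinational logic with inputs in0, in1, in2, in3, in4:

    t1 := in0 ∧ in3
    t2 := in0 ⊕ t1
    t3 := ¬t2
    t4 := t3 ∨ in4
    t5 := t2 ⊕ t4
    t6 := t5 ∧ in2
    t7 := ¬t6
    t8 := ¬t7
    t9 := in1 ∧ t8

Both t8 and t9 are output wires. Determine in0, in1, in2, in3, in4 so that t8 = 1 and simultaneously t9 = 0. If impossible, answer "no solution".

in0=0, in1=0, in2=1, in3=1, in4=1

Check with in0=0, in1=0, in2=1, in3=1, in4=1:
t1 = in0 ∧ in3 = 0 ∧ 1 = 0
t2 = in0 ⊕ t1 = 0 ⊕ 0 = 0
t3 = ¬t2 = ¬0 = 1
t4 = t3 ∨ in4 = 1 ∨ 1 = 1
t5 = t2 ⊕ t4 = 0 ⊕ 1 = 1
t6 = t5 ∧ in2 = 1 ∧ 1 = 1
t7 = ¬t6 = ¬1 = 0
t8 = ¬t7 = ¬0 = 1
t9 = in1 ∧ t8 = 0 ∧ 1 = 0
So t8 = 1 and t9 = 0.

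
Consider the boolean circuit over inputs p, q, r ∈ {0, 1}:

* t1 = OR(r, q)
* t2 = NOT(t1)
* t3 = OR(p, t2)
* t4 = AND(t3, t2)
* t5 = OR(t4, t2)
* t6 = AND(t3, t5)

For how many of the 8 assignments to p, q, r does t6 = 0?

t6 = AND(t3, t5) must be 0, so at least one of t3, t5 is 0.
Enumerating the 8 input combinations, 6 give t6 = 0 and 2 give t6 = 1.

6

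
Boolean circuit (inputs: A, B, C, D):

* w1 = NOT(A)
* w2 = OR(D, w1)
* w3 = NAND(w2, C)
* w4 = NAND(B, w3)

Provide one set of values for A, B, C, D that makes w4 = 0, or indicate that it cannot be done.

A=1, B=1, C=0, D=1

Check with A=1, B=1, C=0, D=1:
w1 = NOT(A) = NOT 1 = 0
w2 = OR(D, w1) = OR(1, 0) = 1
w3 = NAND(w2, C) = NAND(1, 0) = 1
w4 = NAND(B, w3) = NAND(1, 1) = 0
So w4 = 0 as required.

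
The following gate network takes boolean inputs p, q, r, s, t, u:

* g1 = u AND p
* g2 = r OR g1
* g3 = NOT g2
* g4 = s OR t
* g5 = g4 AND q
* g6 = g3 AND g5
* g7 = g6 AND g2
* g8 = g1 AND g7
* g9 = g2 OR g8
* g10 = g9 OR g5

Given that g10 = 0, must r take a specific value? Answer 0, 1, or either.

0

g10 = g9 OR g5 must be 0, so both g9 = 0 and g5 = 0.
g9 = g2 OR g8 must be 0, so both g2 = 0 and g8 = 0.
g5 = g4 AND q must be 0, so at least one of g4, q is 0.
Every assignment with g10 = 0 has r = 0; there are 15 such assignment(s).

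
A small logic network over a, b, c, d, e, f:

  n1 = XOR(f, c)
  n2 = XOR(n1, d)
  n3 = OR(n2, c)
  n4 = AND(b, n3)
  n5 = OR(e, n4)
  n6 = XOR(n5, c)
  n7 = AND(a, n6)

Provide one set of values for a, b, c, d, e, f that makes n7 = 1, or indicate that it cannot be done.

a=1, b=0, c=1, d=1, e=0, f=0

n7 = AND(a, n6) must be 1, so both a = 1 and n6 = 1.
n6 = XOR(n5, c) must be 1, so n5 and c differ.
Check with a=1, b=0, c=1, d=1, e=0, f=0:
n1 = XOR(f, c) = XOR(0, 1) = 1
n2 = XOR(n1, d) = XOR(1, 1) = 0
n3 = OR(n2, c) = OR(0, 1) = 1
n4 = AND(b, n3) = AND(0, 1) = 0
n5 = OR(e, n4) = OR(0, 0) = 0
n6 = XOR(n5, c) = XOR(0, 1) = 1
n7 = AND(a, n6) = AND(1, 1) = 1
So n7 = 1 as required.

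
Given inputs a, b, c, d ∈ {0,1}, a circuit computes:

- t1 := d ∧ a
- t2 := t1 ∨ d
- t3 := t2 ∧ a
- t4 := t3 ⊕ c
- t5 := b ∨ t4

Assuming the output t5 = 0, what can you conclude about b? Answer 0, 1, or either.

0

t5 = b ∨ t4 must be 0, so both b = 0 and t4 = 0.
Every assignment with t5 = 0 has b = 0; there are 4 such assignment(s).
  a=0, b=0, c=0, d=0
  a=0, b=0, c=0, d=1
  a=1, b=0, c=0, d=0
  a=1, b=0, c=1, d=1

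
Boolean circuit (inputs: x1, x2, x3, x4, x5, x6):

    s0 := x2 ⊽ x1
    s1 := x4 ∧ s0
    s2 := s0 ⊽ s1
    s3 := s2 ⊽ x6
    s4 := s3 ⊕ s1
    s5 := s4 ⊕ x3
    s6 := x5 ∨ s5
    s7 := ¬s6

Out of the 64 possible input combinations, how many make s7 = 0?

s7 = ¬s6 must be 0, so s6 = 1.
s6 = x5 ∨ s5 must be 1, so at least one of x5, s5 is 1.
Enumerating the 64 input combinations, 48 give s7 = 0 and 16 give s7 = 1.

48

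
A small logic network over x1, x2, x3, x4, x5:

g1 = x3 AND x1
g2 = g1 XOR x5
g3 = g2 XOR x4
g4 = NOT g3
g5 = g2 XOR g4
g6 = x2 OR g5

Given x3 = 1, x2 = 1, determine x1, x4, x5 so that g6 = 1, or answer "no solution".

g6 = x2 OR g5 must be 1, so at least one of x2, g5 is 1.
Check with x3 = 1, x2 = 1 and x1=0, x4=1, x5=1:
g1 = x3 AND x1 = 1 AND 0 = 0
g2 = g1 XOR x5 = 0 XOR 1 = 1
g3 = g2 XOR x4 = 1 XOR 1 = 0
g4 = NOT g3 = NOT 0 = 1
g5 = g2 XOR g4 = 1 XOR 1 = 0
g6 = x2 OR g5 = 1 OR 0 = 1
So g6 = 1.

x1=0 x4=1 x5=1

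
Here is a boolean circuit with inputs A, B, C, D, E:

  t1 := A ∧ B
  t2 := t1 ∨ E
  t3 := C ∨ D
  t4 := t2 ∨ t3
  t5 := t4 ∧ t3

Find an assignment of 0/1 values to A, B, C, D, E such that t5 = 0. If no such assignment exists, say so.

A=1, B=1, C=0, D=0, E=1

t5 = t4 ∧ t3 must be 0, so at least one of t4, t3 is 0.
Check with A=1, B=1, C=0, D=0, E=1:
t1 = A ∧ B = 1 ∧ 1 = 1
t2 = t1 ∨ E = 1 ∨ 1 = 1
t3 = C ∨ D = 0 ∨ 0 = 0
t4 = t2 ∨ t3 = 1 ∨ 0 = 1
t5 = t4 ∧ t3 = 1 ∧ 0 = 0
So t5 = 0 as required.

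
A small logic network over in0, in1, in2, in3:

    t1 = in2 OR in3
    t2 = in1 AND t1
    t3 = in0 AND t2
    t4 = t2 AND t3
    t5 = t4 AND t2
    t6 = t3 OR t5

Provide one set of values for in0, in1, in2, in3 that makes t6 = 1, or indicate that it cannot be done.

t6 = t3 OR t5 must be 1, so at least one of t3, t5 is 1.
Check with in0=1, in1=1, in2=1, in3=0:
t1 = in2 OR in3 = 1 OR 0 = 1
t2 = in1 AND t1 = 1 AND 1 = 1
t3 = in0 AND t2 = 1 AND 1 = 1
t4 = t2 AND t3 = 1 AND 1 = 1
t5 = t4 AND t2 = 1 AND 1 = 1
t6 = t3 OR t5 = 1 OR 1 = 1
So t6 = 1 as required.

in0=1, in1=1, in2=1, in3=0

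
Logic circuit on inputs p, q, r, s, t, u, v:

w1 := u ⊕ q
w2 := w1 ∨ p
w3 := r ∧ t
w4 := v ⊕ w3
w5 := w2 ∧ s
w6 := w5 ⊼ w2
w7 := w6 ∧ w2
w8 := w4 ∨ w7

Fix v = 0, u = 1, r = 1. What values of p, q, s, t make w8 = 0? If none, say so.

p=1, q=0, s=1, t=0

w8 = w4 ∨ w7 must be 0, so both w4 = 0 and w7 = 0.
Check with v = 0, u = 1, r = 1 and p=1, q=0, s=1, t=0:
w1 = u ⊕ q = 1 ⊕ 0 = 1
w2 = w1 ∨ p = 1 ∨ 1 = 1
w3 = r ∧ t = 1 ∧ 0 = 0
w4 = v ⊕ w3 = 0 ⊕ 0 = 0
w5 = w2 ∧ s = 1 ∧ 1 = 1
w6 = w5 ⊼ w2 = 1 ⊼ 1 = 0
w7 = w6 ∧ w2 = 0 ∧ 1 = 0
w8 = w4 ∨ w7 = 0 ∨ 0 = 0
So w8 = 0.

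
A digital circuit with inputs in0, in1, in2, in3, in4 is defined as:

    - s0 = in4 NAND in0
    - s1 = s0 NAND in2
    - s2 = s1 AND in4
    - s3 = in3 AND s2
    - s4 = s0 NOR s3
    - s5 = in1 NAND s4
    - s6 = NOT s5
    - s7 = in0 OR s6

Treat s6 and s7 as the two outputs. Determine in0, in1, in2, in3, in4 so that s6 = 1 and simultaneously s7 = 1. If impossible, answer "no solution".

Check with in0=1, in1=1, in2=0, in3=0, in4=1:
s0 = in4 NAND in0 = 1 NAND 1 = 0
s1 = s0 NAND in2 = 0 NAND 0 = 1
s2 = s1 AND in4 = 1 AND 1 = 1
s3 = in3 AND s2 = 0 AND 1 = 0
s4 = s0 NOR s3 = 0 NOR 0 = 1
s5 = in1 NAND s4 = 1 NAND 1 = 0
s6 = NOT s5 = NOT 0 = 1
s7 = in0 OR s6 = 1 OR 1 = 1
So s6 = 1 and s7 = 1.

in0=1, in1=1, in2=0, in3=0, in4=1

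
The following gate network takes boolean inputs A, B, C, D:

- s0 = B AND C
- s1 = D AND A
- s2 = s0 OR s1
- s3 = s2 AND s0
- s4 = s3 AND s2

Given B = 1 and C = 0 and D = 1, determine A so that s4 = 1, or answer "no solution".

no solution exists

With B = 1 and C = 0 and D = 1 fixed, none of the 2 settings of A give s4 = 1.
For example, with A=0:
s0 = B AND C = 1 AND 0 = 0
s1 = D AND A = 1 AND 0 = 0
s2 = s0 OR s1 = 0 OR 0 = 0
s3 = s2 AND s0 = 0 AND 0 = 0
s4 = s3 AND s2 = 0 AND 0 = 0
giving s4 = 0 ≠ 1.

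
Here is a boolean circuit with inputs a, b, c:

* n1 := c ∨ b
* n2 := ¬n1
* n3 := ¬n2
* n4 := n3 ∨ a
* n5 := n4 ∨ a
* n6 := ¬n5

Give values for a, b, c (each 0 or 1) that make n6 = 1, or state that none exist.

n6 = ¬n5 must be 1, so n5 = 0.
n5 = n4 ∨ a must be 0, so both n4 = 0 and a = 0.
Check with a=0 b=0 c=0:
n1 = c ∨ b = 0 ∨ 0 = 0
n2 = ¬n1 = ¬0 = 1
n3 = ¬n2 = ¬1 = 0
n4 = n3 ∨ a = 0 ∨ 0 = 0
n5 = n4 ∨ a = 0 ∨ 0 = 0
n6 = ¬n5 = ¬0 = 1
So n6 = 1 as required.

a=0 b=0 c=0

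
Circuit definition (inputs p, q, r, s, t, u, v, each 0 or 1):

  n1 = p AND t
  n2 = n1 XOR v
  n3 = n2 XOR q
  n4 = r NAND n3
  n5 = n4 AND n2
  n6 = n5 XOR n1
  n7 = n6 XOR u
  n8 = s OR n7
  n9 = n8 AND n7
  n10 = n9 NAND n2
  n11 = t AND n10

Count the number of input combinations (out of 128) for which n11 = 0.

80

n11 = t AND n10 must be 0, so at least one of t, n10 is 0.
Enumerating the 128 input combinations, 80 give n11 = 0 and 48 give n11 = 1.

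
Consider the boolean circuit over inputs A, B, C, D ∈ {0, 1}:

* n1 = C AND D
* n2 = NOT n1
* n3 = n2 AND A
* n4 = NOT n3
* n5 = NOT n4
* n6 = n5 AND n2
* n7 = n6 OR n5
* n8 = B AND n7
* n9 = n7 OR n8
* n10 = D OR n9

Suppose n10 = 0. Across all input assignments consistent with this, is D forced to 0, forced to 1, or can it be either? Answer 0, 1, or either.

n10 = D OR n9 must be 0, so both D = 0 and n9 = 0.
Every assignment with n10 = 0 has D = 0; there are 4 such assignment(s).
  A=0, B=0, C=0, D=0
  A=0, B=0, C=1, D=0
  A=0, B=1, C=0, D=0
  A=0, B=1, C=1, D=0

0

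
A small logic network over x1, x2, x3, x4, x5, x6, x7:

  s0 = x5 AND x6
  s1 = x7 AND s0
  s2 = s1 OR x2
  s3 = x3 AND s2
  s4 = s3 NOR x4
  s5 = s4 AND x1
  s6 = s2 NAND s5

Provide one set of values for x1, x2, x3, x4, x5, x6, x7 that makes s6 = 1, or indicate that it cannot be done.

s6 = s2 NAND s5 must be 1, so at least one of s2, s5 is 0.
Check with x1=0, x2=1, x3=1, x4=1, x5=1, x6=0, x7=0:
s0 = x5 AND x6 = 1 AND 0 = 0
s1 = x7 AND s0 = 0 AND 0 = 0
s2 = s1 OR x2 = 0 OR 1 = 1
s3 = x3 AND s2 = 1 AND 1 = 1
s4 = s3 NOR x4 = 1 NOR 1 = 0
s5 = s4 AND x1 = 0 AND 0 = 0
s6 = s2 NAND s5 = 1 NAND 0 = 1
So s6 = 1 as required.

x1=0, x2=1, x3=1, x4=1, x5=1, x6=0, x7=0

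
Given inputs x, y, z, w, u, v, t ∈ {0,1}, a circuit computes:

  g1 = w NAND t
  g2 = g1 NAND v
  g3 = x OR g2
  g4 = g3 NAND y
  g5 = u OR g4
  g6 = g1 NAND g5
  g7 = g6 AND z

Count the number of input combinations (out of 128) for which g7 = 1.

25

g7 = g6 AND z must be 1, so both g6 = 1 and z = 1.
g6 = g1 NAND g5 must be 1, so at least one of g1, g5 is 0.
Enumerating the 128 input combinations, 25 give g7 = 1 and 103 give g7 = 0.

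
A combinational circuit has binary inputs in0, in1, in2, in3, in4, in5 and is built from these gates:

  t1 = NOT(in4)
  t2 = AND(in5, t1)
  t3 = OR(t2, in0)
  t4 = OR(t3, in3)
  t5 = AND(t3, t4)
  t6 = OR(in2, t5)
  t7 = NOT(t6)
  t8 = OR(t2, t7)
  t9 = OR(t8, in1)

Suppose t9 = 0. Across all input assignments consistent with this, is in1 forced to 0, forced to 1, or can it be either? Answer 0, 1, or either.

0

t9 = OR(t8, in1) must be 0, so both t8 = 0 and in1 = 0.
Every assignment with t9 = 0 has in1 = 0; there are 18 such assignment(s).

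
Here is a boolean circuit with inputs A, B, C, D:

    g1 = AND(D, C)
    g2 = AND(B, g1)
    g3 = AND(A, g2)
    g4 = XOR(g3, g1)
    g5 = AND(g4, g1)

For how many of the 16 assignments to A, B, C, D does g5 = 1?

g5 = AND(g4, g1) must be 1, so both g4 = 1 and g1 = 1.
g4 = XOR(g3, g1) must be 1, so g3 and g1 differ.
g1 = AND(D, C) must be 1, so both D = 1 and C = 1.
Satisfying assignments:
  A=0, B=0, C=1, D=1
  A=0, B=1, C=1, D=1
  A=1, B=0, C=1, D=1

3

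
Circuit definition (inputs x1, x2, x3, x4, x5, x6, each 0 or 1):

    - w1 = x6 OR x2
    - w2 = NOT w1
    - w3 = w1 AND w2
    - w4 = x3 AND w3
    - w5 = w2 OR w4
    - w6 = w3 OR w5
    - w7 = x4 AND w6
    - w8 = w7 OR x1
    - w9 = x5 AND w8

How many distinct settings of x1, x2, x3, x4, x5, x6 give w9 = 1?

18

w9 = x5 AND w8 must be 1, so both x5 = 1 and w8 = 1.
Enumerating the 64 input combinations, 18 give w9 = 1 and 46 give w9 = 0.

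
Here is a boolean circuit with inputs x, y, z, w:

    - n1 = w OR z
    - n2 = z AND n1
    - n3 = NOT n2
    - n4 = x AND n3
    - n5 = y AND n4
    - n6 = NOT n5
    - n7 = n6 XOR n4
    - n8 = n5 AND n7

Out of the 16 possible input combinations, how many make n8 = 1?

n8 = n5 AND n7 must be 1, so both n5 = 1 and n7 = 1.
n5 = y AND n4 must be 1, so both y = 1 and n4 = 1.
Enumerating the 16 input combinations, 2 give n8 = 1 and 14 give n8 = 0.

2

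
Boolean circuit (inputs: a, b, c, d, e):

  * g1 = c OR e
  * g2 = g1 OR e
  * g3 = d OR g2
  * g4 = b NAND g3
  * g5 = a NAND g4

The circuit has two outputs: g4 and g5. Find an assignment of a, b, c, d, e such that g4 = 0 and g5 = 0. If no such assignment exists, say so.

Across all 32 input combinations, none give both g4 = 0 and g5 = 0.

no solution exists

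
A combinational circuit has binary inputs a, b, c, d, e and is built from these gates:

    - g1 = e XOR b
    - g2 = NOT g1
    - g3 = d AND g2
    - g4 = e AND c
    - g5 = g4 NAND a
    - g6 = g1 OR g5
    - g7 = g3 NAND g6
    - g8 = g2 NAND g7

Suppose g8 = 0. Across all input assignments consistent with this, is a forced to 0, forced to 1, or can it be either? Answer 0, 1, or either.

Both values of a occur among assignments with g8 = 0:
  a=0: a=0, b=0, c=0, d=0, e=0
  a=1: a=1, b=0, c=0, d=0, e=0

either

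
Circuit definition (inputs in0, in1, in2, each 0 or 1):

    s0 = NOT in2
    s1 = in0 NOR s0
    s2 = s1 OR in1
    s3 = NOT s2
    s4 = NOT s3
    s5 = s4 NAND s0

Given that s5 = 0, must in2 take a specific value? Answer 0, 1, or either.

s5 = s4 NAND s0 must be 0, so both s4 = 1 and s0 = 1.
s4 = NOT s3 must be 1, so s3 = 0.
s0 = NOT in2 must be 1, so in2 = 0.
Every assignment with s5 = 0 has in2 = 0; there are 2 such assignment(s).
  in0=0, in1=1, in2=0
  in0=1, in1=1, in2=0

0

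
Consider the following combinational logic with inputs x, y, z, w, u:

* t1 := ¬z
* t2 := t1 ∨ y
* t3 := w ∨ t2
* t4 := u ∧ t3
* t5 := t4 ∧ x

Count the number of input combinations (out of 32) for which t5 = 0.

25

t5 = t4 ∧ x must be 0, so at least one of t4, x is 0.
Enumerating the 32 input combinations, 25 give t5 = 0 and 7 give t5 = 1.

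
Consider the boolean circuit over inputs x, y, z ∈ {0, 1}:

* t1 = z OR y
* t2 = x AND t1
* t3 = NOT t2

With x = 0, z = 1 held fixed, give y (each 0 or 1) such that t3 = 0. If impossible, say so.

With x = 0, z = 1 fixed, none of the 2 settings of y give t3 = 0.
For example, with y=0:
t1 = z OR y = 1 OR 0 = 1
t2 = x AND t1 = 0 AND 1 = 0
t3 = NOT t2 = NOT 0 = 1
giving t3 = 1 ≠ 0.

no solution exists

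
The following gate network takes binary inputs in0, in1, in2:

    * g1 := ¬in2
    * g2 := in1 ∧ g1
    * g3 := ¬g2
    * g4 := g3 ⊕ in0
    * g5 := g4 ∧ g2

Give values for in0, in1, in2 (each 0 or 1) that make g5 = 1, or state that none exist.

in0=1, in1=1, in2=0

g5 = g4 ∧ g2 must be 1, so both g4 = 1 and g2 = 1.
g4 = g3 ⊕ in0 must be 1, so g3 and in0 differ.
g2 = in1 ∧ g1 must be 1, so both in1 = 1 and g1 = 1.
Check with in0=1, in1=1, in2=0:
g1 = ¬in2 = ¬0 = 1
g2 = in1 ∧ g1 = 1 ∧ 1 = 1
g3 = ¬g2 = ¬1 = 0
g4 = g3 ⊕ in0 = 0 ⊕ 1 = 1
g5 = g4 ∧ g2 = 1 ∧ 1 = 1
So g5 = 1 as required.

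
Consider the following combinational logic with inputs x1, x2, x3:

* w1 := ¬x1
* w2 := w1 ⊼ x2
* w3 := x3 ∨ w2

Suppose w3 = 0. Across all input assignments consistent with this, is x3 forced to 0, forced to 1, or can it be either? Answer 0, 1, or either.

0

w3 = x3 ∨ w2 must be 0, so both x3 = 0 and w2 = 0.
w2 = w1 ⊼ x2 must be 0, so both w1 = 1 and x2 = 1.
Every assignment with w3 = 0 has x3 = 0; there are 1 such assignment(s).
  x1=0, x2=1, x3=0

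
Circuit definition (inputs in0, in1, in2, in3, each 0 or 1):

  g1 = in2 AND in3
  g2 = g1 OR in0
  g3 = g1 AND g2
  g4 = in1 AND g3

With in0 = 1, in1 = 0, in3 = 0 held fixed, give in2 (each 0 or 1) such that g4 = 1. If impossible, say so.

With in0 = 1, in1 = 0, in3 = 0 fixed, none of the 2 settings of in2 give g4 = 1.
For example, with in2=1:
g1 = in2 AND in3 = 1 AND 0 = 0
g2 = g1 OR in0 = 0 OR 1 = 1
g3 = g1 AND g2 = 0 AND 1 = 0
g4 = in1 AND g3 = 0 AND 0 = 0
giving g4 = 0 ≠ 1.

no solution exists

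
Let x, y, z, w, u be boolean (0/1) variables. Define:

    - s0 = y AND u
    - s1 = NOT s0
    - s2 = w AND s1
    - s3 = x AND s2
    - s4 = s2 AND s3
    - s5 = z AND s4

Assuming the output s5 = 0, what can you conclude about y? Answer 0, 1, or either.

Both values of y occur among assignments with s5 = 0:
  y=0: x=0, y=0, z=0, w=0, u=0
  y=1: x=0, y=1, z=0, w=0, u=0

either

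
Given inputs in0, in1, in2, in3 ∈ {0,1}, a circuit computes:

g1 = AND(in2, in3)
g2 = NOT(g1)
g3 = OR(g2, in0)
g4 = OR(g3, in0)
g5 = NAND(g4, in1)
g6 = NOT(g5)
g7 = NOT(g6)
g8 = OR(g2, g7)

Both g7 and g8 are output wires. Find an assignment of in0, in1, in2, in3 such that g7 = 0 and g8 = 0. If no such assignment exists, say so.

Check with in0=1, in1=1, in2=1, in3=1:
g1 = AND(in2, in3) = AND(1, 1) = 1
g2 = NOT(g1) = NOT 1 = 0
g3 = OR(g2, in0) = OR(0, 1) = 1
g4 = OR(g3, in0) = OR(1, 1) = 1
g5 = NAND(g4, in1) = NAND(1, 1) = 0
g6 = NOT(g5) = NOT 0 = 1
g7 = NOT(g6) = NOT 1 = 0
g8 = OR(g2, g7) = OR(0, 0) = 0
So g7 = 0 and g8 = 0.

in0=1, in1=1, in2=1, in3=1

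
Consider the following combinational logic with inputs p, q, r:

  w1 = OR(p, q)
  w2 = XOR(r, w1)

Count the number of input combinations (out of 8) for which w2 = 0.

w2 = XOR(r, w1) must be 0, so r and w1 are equal.
Satisfying assignments:
  p=0, q=0, r=0
  p=0, q=1, r=1
  p=1, q=0, r=1
  p=1, q=1, r=1

4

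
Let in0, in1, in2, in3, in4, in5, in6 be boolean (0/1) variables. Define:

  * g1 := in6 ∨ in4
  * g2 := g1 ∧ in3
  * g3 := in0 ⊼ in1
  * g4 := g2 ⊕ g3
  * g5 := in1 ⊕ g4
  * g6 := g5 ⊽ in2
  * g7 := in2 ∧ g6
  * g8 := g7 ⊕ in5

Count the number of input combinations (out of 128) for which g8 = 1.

g8 = g7 ⊕ in5 must be 1, so g7 and in5 differ.
Enumerating the 128 input combinations, 64 give g8 = 1 and 64 give g8 = 0.

64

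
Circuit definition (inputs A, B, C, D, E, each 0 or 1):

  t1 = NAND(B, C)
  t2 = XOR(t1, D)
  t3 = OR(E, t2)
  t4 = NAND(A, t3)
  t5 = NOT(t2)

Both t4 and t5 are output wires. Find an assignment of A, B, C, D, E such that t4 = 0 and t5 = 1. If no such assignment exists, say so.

Check with A=1 B=1 C=0 D=1 E=1:
t1 = NAND(B, C) = NAND(1, 0) = 1
t2 = XOR(t1, D) = XOR(1, 1) = 0
t3 = OR(E, t2) = OR(1, 0) = 1
t4 = NAND(A, t3) = NAND(1, 1) = 0
t5 = NOT(t2) = NOT 0 = 1
So t4 = 0 and t5 = 1.

A=1 B=1 C=0 D=1 E=1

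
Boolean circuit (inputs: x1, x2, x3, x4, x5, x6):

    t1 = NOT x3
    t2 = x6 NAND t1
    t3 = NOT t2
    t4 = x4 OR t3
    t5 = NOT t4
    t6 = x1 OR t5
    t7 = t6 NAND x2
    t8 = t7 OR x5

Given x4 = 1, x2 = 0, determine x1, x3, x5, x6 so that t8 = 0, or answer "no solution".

With x4 = 1, x2 = 0 fixed, none of the 16 settings of x1, x3, x5, x6 give t8 = 0.
For example, with x1=1, x3=1, x5=1, x6=0:
t1 = NOT x3 = NOT 1 = 0
t2 = x6 NAND t1 = 0 NAND 0 = 1
t3 = NOT t2 = NOT 1 = 0
t4 = x4 OR t3 = 1 OR 0 = 1
t5 = NOT t4 = NOT 1 = 0
t6 = x1 OR t5 = 1 OR 0 = 1
t7 = t6 NAND x2 = 1 NAND 0 = 1
t8 = t7 OR x5 = 1 OR 1 = 1
giving t8 = 1 ≠ 0.

no solution exists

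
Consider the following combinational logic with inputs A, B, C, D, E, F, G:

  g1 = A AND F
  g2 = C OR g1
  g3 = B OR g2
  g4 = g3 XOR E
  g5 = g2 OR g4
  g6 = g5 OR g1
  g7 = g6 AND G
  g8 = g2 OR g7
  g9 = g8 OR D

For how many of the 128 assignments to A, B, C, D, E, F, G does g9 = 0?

g9 = g8 OR D must be 0, so both g8 = 0 and D = 0.
g8 = g2 OR g7 must be 0, so both g2 = 0 and g7 = 0.
Enumerating the 128 input combinations, 18 give g9 = 0 and 110 give g9 = 1.

18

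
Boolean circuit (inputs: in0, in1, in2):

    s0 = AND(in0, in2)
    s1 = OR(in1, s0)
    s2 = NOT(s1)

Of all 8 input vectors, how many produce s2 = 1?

s2 = NOT(s1) must be 1, so s1 = 0.
s1 = OR(in1, s0) must be 0, so both in1 = 0 and s0 = 0.
Satisfying assignments:
  in0=0, in1=0, in2=0
  in0=0, in1=0, in2=1
  in0=1, in1=0, in2=0

3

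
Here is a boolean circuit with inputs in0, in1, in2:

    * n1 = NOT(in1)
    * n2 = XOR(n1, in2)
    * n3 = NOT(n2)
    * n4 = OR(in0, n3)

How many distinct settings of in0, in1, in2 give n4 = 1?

6

n4 = OR(in0, n3) must be 1, so at least one of in0, n3 is 1.
Satisfying assignments:
  in0=0, in1=0, in2=1
  in0=0, in1=1, in2=0
  in0=1, in1=0, in2=0
  in0=1, in1=0, in2=1
  in0=1, in1=1, in2=0
  in0=1, in1=1, in2=1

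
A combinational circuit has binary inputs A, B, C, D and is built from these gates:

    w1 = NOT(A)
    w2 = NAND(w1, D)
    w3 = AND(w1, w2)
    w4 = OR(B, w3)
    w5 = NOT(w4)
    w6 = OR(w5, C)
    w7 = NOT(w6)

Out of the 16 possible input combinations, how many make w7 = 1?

w7 = NOT(w6) must be 1, so w6 = 0.
w6 = OR(w5, C) must be 0, so both w5 = 0 and C = 0.
Enumerating the 16 input combinations, 5 give w7 = 1 and 11 give w7 = 0.

5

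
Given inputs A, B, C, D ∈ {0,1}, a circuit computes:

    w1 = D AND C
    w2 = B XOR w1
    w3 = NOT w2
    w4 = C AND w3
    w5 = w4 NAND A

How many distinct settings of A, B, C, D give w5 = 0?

2

w5 = w4 NAND A must be 0, so both w4 = 1 and A = 1.
w4 = C AND w3 must be 1, so both C = 1 and w3 = 1.
Satisfying assignments:
  A=1, B=0, C=1, D=0
  A=1, B=1, C=1, D=1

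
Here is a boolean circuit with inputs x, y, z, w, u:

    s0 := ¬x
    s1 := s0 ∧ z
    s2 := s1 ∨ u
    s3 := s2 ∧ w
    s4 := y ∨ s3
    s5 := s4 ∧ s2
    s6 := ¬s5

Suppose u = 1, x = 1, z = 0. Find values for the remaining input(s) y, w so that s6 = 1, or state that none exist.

Check with u = 1, x = 1, z = 0 and y=0, w=0:
s0 = ¬x = ¬1 = 0
s1 = s0 ∧ z = 0 ∧ 0 = 0
s2 = s1 ∨ u = 0 ∨ 1 = 1
s3 = s2 ∧ w = 1 ∧ 0 = 0
s4 = y ∨ s3 = 0 ∨ 0 = 0
s5 = s4 ∧ s2 = 0 ∧ 1 = 0
s6 = ¬s5 = ¬0 = 1
So s6 = 1.

y=0, w=0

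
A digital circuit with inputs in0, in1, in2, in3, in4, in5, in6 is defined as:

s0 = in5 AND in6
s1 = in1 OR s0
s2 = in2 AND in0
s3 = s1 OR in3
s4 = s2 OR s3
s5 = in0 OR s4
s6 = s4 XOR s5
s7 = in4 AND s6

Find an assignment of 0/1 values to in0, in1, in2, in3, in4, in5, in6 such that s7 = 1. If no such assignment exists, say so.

in0=1, in1=0, in2=0, in3=0, in4=1, in5=0, in6=0

Check with in0=1, in1=0, in2=0, in3=0, in4=1, in5=0, in6=0:
s0 = in5 AND in6 = 0 AND 0 = 0
s1 = in1 OR s0 = 0 OR 0 = 0
s2 = in2 AND in0 = 0 AND 1 = 0
s3 = s1 OR in3 = 0 OR 0 = 0
s4 = s2 OR s3 = 0 OR 0 = 0
s5 = in0 OR s4 = 1 OR 0 = 1
s6 = s4 XOR s5 = 0 XOR 1 = 1
s7 = in4 AND s6 = 1 AND 1 = 1
So s7 = 1 as required.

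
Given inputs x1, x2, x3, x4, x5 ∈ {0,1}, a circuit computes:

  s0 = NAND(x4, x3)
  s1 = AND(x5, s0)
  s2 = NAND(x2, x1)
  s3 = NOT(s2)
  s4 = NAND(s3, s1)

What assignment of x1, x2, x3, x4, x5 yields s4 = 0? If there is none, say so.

Check with x1=1 x2=1 x3=1 x4=0 x5=1:
s0 = NAND(x4, x3) = NAND(0, 1) = 1
s1 = AND(x5, s0) = AND(1, 1) = 1
s2 = NAND(x2, x1) = NAND(1, 1) = 0
s3 = NOT(s2) = NOT 0 = 1
s4 = NAND(s3, s1) = NAND(1, 1) = 0
So s4 = 0 as required.

x1=1 x2=1 x3=1 x4=0 x5=1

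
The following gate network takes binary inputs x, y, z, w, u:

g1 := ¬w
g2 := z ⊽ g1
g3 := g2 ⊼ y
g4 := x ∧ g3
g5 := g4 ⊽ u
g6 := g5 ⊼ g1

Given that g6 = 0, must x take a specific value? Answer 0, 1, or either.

0

g6 = g5 ⊼ g1 must be 0, so both g5 = 1 and g1 = 1.
Every assignment with g6 = 0 has x = 0; there are 4 such assignment(s).
  x=0, y=0, z=0, w=0, u=0
  x=0, y=0, z=1, w=0, u=0
  x=0, y=1, z=0, w=0, u=0
  x=0, y=1, z=1, w=0, u=0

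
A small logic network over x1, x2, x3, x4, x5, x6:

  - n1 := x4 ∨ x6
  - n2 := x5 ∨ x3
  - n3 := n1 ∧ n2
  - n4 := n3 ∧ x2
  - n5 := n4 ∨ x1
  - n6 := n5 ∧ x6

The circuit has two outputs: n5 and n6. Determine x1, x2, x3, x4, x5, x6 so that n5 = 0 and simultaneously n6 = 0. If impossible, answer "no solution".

x1=0, x2=0, x3=1, x4=1, x5=0, x6=0

Check with x1=0, x2=0, x3=1, x4=1, x5=0, x6=0:
n1 = x4 ∨ x6 = 1 ∨ 0 = 1
n2 = x5 ∨ x3 = 0 ∨ 1 = 1
n3 = n1 ∧ n2 = 1 ∧ 1 = 1
n4 = n3 ∧ x2 = 1 ∧ 0 = 0
n5 = n4 ∨ x1 = 0 ∨ 0 = 0
n6 = n5 ∧ x6 = 0 ∧ 0 = 0
So n5 = 0 and n6 = 0.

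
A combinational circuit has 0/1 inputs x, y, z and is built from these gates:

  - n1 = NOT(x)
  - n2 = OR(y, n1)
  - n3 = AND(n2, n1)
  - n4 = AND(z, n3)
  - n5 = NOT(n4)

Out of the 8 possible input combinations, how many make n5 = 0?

2

n5 = NOT(n4) must be 0, so n4 = 1.
Enumerating the 8 input combinations, 2 give n5 = 0 and 6 give n5 = 1.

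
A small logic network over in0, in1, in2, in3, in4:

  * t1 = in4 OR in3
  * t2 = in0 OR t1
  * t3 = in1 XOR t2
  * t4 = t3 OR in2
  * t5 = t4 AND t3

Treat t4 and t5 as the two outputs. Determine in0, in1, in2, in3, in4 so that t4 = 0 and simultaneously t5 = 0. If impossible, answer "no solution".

in0=0, in1=0, in2=0, in3=0, in4=0

Check with in0=0, in1=0, in2=0, in3=0, in4=0:
t1 = in4 OR in3 = 0 OR 0 = 0
t2 = in0 OR t1 = 0 OR 0 = 0
t3 = in1 XOR t2 = 0 XOR 0 = 0
t4 = t3 OR in2 = 0 OR 0 = 0
t5 = t4 AND t3 = 0 AND 0 = 0
So t4 = 0 and t5 = 0.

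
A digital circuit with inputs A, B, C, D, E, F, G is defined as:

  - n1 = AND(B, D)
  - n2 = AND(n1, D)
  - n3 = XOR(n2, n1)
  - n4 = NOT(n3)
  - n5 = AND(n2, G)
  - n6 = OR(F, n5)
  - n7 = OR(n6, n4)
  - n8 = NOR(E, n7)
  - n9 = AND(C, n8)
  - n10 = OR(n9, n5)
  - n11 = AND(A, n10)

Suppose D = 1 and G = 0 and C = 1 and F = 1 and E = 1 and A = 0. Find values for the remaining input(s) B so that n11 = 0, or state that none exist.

Check with D = 1 and G = 0 and C = 1 and F = 1 and E = 1 and A = 0 and B=1:
n1 = AND(B, D) = AND(1, 1) = 1
n2 = AND(n1, D) = AND(1, 1) = 1
n3 = XOR(n2, n1) = XOR(1, 1) = 0
n4 = NOT(n3) = NOT 0 = 1
n5 = AND(n2, G) = AND(1, 0) = 0
n6 = OR(F, n5) = OR(1, 0) = 1
n7 = OR(n6, n4) = OR(1, 1) = 1
n8 = NOR(E, n7) = NOR(1, 1) = 0
n9 = AND(C, n8) = AND(1, 0) = 0
n10 = OR(n9, n5) = OR(0, 0) = 0
n11 = AND(A, n10) = AND(0, 0) = 0
So n11 = 0.

B=1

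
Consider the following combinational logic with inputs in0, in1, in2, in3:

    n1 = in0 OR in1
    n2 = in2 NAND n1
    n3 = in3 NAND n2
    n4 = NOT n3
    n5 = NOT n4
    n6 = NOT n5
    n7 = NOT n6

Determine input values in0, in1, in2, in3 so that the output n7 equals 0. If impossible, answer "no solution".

Check with in0=0 in1=0 in2=0 in3=1:
n1 = in0 OR in1 = 0 OR 0 = 0
n2 = in2 NAND n1 = 0 NAND 0 = 1
n3 = in3 NAND n2 = 1 NAND 1 = 0
n4 = NOT n3 = NOT 0 = 1
n5 = NOT n4 = NOT 1 = 0
n6 = NOT n5 = NOT 0 = 1
n7 = NOT n6 = NOT 1 = 0
So n7 = 0 as required.

in0=0 in1=0 in2=0 in3=1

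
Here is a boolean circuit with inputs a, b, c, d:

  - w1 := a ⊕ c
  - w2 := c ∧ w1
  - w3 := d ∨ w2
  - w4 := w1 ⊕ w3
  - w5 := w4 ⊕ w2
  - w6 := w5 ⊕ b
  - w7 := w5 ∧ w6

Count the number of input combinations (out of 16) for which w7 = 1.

5

w7 = w5 ∧ w6 must be 1, so both w5 = 1 and w6 = 1.
w5 = w4 ⊕ w2 must be 1, so w4 and w2 differ.
w6 = w5 ⊕ b must be 1, so w5 and b differ.
Enumerating the 16 input combinations, 5 give w7 = 1 and 11 give w7 = 0.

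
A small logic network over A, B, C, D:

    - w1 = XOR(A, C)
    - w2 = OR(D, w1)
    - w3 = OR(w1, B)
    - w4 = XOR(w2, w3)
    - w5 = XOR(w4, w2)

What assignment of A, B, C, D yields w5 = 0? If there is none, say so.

w5 = XOR(w4, w2) must be 0, so w4 and w2 are equal.
Check with A=1 B=0 C=1 D=1:
w1 = XOR(A, C) = XOR(1, 1) = 0
w2 = OR(D, w1) = OR(1, 0) = 1
w3 = OR(w1, B) = OR(0, 0) = 0
w4 = XOR(w2, w3) = XOR(1, 0) = 1
w5 = XOR(w4, w2) = XOR(1, 1) = 0
So w5 = 0 as required.

A=1 B=0 C=1 D=1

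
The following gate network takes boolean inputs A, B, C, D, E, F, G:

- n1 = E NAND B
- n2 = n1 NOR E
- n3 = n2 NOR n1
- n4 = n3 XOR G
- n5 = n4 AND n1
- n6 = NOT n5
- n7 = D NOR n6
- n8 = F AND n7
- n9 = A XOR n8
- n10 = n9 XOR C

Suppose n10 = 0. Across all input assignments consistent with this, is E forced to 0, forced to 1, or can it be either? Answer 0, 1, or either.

Both values of E occur among assignments with n10 = 0:
  E=0: A=0, B=0, C=0, D=0, E=0, F=0, G=0
  E=1: A=0, B=0, C=0, D=0, E=1, F=0, G=0

either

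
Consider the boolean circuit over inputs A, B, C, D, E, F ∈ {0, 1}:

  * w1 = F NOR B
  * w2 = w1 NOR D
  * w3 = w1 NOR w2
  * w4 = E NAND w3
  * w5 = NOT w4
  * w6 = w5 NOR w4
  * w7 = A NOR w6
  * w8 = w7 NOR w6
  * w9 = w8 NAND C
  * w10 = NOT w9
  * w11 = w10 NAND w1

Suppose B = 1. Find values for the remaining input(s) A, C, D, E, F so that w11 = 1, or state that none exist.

A=0, C=0, D=1, E=0, F=1

w11 = w10 NAND w1 must be 1, so at least one of w10, w1 is 0.
Check with B = 1 and A=0, C=0, D=1, E=0, F=1:
w1 = F NOR B = 1 NOR 1 = 0
w2 = w1 NOR D = 0 NOR 1 = 0
w3 = w1 NOR w2 = 0 NOR 0 = 1
w4 = E NAND w3 = 0 NAND 1 = 1
w5 = NOT w4 = NOT 1 = 0
w6 = w5 NOR w4 = 0 NOR 1 = 0
w7 = A NOR w6 = 0 NOR 0 = 1
w8 = w7 NOR w6 = 1 NOR 0 = 0
w9 = w8 NAND C = 0 NAND 0 = 1
w10 = NOT w9 = NOT 1 = 0
w11 = w10 NAND w1 = 0 NAND 0 = 1
So w11 = 1.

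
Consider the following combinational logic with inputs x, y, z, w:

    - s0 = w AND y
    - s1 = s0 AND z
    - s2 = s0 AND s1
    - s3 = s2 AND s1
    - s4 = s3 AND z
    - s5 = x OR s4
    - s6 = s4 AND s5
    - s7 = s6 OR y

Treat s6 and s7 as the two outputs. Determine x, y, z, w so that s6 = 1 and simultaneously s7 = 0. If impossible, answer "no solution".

no solution exists

Across all 16 input combinations, none give both s6 = 1 and s7 = 0.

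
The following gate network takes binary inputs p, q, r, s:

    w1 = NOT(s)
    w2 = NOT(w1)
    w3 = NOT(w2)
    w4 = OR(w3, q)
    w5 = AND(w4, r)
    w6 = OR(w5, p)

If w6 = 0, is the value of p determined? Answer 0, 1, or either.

0

w6 = OR(w5, p) must be 0, so both w5 = 0 and p = 0.
Every assignment with w6 = 0 has p = 0; there are 5 such assignment(s).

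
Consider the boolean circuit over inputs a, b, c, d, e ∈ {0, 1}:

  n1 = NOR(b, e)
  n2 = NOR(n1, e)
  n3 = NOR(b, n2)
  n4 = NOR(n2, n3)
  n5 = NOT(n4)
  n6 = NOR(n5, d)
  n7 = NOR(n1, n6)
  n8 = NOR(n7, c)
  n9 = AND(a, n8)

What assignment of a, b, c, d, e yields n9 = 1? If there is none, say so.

a=1, b=0, c=0, d=1, e=0

n9 = AND(a, n8) must be 1, so both a = 1 and n8 = 1.
Check with a=1, b=0, c=0, d=1, e=0:
n1 = NOR(b, e) = NOR(0, 0) = 1
n2 = NOR(n1, e) = NOR(1, 0) = 0
n3 = NOR(b, n2) = NOR(0, 0) = 1
n4 = NOR(n2, n3) = NOR(0, 1) = 0
n5 = NOT(n4) = NOT 0 = 1
n6 = NOR(n5, d) = NOR(1, 1) = 0
n7 = NOR(n1, n6) = NOR(1, 0) = 0
n8 = NOR(n7, c) = NOR(0, 0) = 1
n9 = AND(a, n8) = AND(1, 1) = 1
So n9 = 1 as required.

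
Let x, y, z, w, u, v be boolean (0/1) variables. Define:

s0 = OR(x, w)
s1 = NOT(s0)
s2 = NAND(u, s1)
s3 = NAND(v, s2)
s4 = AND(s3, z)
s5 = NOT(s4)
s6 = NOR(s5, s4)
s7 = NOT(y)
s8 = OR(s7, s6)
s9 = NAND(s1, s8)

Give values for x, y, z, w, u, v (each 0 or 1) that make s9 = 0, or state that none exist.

s9 = NAND(s1, s8) must be 0, so both s1 = 1 and s8 = 1.
Check with x=0, y=0, z=0, w=0, u=1, v=0:
s0 = OR(x, w) = OR(0, 0) = 0
s1 = NOT(s0) = NOT 0 = 1
s2 = NAND(u, s1) = NAND(1, 1) = 0
s3 = NAND(v, s2) = NAND(0, 0) = 1
s4 = AND(s3, z) = AND(1, 0) = 0
s5 = NOT(s4) = NOT 0 = 1
s6 = NOR(s5, s4) = NOR(1, 0) = 0
s7 = NOT(y) = NOT 0 = 1
s8 = OR(s7, s6) = OR(1, 0) = 1
s9 = NAND(s1, s8) = NAND(1, 1) = 0
So s9 = 0 as required.

x=0, y=0, z=0, w=0, u=1, v=0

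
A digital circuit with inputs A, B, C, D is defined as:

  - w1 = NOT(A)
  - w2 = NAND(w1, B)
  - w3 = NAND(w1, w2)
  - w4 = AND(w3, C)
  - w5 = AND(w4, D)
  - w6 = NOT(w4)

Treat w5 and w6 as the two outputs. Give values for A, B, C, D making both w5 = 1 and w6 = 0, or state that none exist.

Check with A=1 B=0 C=1 D=1:
w1 = NOT(A) = NOT 1 = 0
w2 = NAND(w1, B) = NAND(0, 0) = 1
w3 = NAND(w1, w2) = NAND(0, 1) = 1
w4 = AND(w3, C) = AND(1, 1) = 1
w5 = AND(w4, D) = AND(1, 1) = 1
w6 = NOT(w4) = NOT 1 = 0
So w5 = 1 and w6 = 0.

A=1 B=0 C=1 D=1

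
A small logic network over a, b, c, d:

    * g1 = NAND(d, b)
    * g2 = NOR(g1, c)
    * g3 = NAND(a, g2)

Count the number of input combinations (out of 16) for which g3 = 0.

1

g3 = NAND(a, g2) must be 0, so both a = 1 and g2 = 1.
g2 = NOR(g1, c) must be 1, so both g1 = 0 and c = 0.
g1 = NAND(d, b) must be 0, so both d = 1 and b = 1.
Enumerating the 16 input combinations, 1 give g3 = 0 and 15 give g3 = 1.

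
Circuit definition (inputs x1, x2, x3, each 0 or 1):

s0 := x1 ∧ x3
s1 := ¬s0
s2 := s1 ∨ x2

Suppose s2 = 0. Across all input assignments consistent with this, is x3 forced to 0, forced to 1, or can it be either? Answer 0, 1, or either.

1

s2 = s1 ∨ x2 must be 0, so both s1 = 0 and x2 = 0.
s1 = ¬s0 must be 0, so s0 = 1.
s0 = x1 ∧ x3 must be 1, so both x1 = 1 and x3 = 1.
Every assignment with s2 = 0 has x3 = 1; there are 1 such assignment(s).
  x1=1, x2=0, x3=1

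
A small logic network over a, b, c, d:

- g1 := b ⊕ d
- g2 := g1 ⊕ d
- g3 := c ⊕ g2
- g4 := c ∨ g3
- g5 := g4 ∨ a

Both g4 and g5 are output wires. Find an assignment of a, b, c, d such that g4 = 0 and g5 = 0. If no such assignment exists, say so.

a=0 b=0 c=0 d=0

Check with a=0 b=0 c=0 d=0:
g1 = b ⊕ d = 0 ⊕ 0 = 0
g2 = g1 ⊕ d = 0 ⊕ 0 = 0
g3 = c ⊕ g2 = 0 ⊕ 0 = 0
g4 = c ∨ g3 = 0 ∨ 0 = 0
g5 = g4 ∨ a = 0 ∨ 0 = 0
So g4 = 0 and g5 = 0.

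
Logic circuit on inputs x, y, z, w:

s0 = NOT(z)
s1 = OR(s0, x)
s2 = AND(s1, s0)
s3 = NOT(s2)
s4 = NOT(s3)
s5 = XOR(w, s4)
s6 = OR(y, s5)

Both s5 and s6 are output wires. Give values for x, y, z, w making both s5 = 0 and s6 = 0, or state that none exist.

Check with x=0 y=0 z=0 w=1:
s0 = NOT(z) = NOT 0 = 1
s1 = OR(s0, x) = OR(1, 0) = 1
s2 = AND(s1, s0) = AND(1, 1) = 1
s3 = NOT(s2) = NOT 1 = 0
s4 = NOT(s3) = NOT 0 = 1
s5 = XOR(w, s4) = XOR(1, 1) = 0
s6 = OR(y, s5) = OR(0, 0) = 0
So s5 = 0 and s6 = 0.

x=0 y=0 z=0 w=1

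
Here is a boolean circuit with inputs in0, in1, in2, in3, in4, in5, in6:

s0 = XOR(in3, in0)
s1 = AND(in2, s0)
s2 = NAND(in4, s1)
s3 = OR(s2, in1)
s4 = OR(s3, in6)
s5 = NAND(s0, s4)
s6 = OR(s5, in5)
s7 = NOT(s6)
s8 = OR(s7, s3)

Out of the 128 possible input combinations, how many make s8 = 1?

s8 = OR(s7, s3) must be 1, so at least one of s7, s3 is 1.
Enumerating the 128 input combinations, 122 give s8 = 1 and 6 give s8 = 0.

122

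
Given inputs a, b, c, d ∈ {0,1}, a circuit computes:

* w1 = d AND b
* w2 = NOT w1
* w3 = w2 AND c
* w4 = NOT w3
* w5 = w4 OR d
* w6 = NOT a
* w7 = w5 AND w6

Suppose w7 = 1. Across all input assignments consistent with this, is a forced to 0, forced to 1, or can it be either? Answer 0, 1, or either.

0

w7 = w5 AND w6 must be 1, so both w5 = 1 and w6 = 1.
w5 = w4 OR d must be 1, so at least one of w4, d is 1.
Every assignment with w7 = 1 has a = 0; there are 6 such assignment(s).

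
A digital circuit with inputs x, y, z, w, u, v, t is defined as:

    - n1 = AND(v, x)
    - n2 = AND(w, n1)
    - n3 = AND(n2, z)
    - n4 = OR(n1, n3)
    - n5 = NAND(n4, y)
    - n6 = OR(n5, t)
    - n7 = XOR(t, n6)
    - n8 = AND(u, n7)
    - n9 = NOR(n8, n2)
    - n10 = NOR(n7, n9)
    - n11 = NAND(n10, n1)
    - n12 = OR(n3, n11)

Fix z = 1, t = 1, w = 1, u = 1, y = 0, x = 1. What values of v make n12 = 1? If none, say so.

Check with z = 1, t = 1, w = 1, u = 1, y = 0, x = 1 and v=0:
n1 = AND(v, x) = AND(0, 1) = 0
n2 = AND(w, n1) = AND(1, 0) = 0
n3 = AND(n2, z) = AND(0, 1) = 0
n4 = OR(n1, n3) = OR(0, 0) = 0
n5 = NAND(n4, y) = NAND(0, 0) = 1
n6 = OR(n5, t) = OR(1, 1) = 1
n7 = XOR(t, n6) = XOR(1, 1) = 0
n8 = AND(u, n7) = AND(1, 0) = 0
n9 = NOR(n8, n2) = NOR(0, 0) = 1
n10 = NOR(n7, n9) = NOR(0, 1) = 0
n11 = NAND(n10, n1) = NAND(0, 0) = 1
n12 = OR(n3, n11) = OR(0, 1) = 1
So n12 = 1.

v=0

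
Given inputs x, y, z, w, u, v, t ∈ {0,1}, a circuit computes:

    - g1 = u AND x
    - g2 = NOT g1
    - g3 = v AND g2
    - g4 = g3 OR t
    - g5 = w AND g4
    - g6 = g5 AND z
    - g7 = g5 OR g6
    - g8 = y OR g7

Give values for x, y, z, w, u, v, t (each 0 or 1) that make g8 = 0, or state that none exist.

g8 = y OR g7 must be 0, so both y = 0 and g7 = 0.
Check with x=1, y=0, z=1, w=1, u=0, v=0, t=0:
g1 = u AND x = 0 AND 1 = 0
g2 = NOT g1 = NOT 0 = 1
g3 = v AND g2 = 0 AND 1 = 0
g4 = g3 OR t = 0 OR 0 = 0
g5 = w AND g4 = 1 AND 0 = 0
g6 = g5 AND z = 0 AND 1 = 0
g7 = g5 OR g6 = 0 OR 0 = 0
g8 = y OR g7 = 0 OR 0 = 0
So g8 = 0 as required.

x=1, y=0, z=1, w=1, u=0, v=0, t=0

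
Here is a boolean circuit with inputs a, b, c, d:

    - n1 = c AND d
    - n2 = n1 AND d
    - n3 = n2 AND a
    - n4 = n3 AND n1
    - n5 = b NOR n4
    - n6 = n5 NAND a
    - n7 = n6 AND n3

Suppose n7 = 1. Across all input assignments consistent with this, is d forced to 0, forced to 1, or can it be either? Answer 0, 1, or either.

1

n7 = n6 AND n3 must be 1, so both n6 = 1 and n3 = 1.
Every assignment with n7 = 1 has d = 1; there are 2 such assignment(s).
  a=1, b=0, c=1, d=1
  a=1, b=1, c=1, d=1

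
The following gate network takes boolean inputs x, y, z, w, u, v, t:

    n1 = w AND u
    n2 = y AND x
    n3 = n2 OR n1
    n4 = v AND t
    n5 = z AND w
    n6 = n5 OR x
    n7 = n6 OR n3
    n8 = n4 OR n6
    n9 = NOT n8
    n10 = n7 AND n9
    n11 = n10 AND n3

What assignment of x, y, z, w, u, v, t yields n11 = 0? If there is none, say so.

n11 = n10 AND n3 must be 0, so at least one of n10, n3 is 0.
Check with x=1, y=1, z=1, w=0, u=1, v=1, t=0:
n1 = w AND u = 0 AND 1 = 0
n2 = y AND x = 1 AND 1 = 1
n3 = n2 OR n1 = 1 OR 0 = 1
n4 = v AND t = 1 AND 0 = 0
n5 = z AND w = 1 AND 0 = 0
n6 = n5 OR x = 0 OR 1 = 1
n7 = n6 OR n3 = 1 OR 1 = 1
n8 = n4 OR n6 = 0 OR 1 = 1
n9 = NOT n8 = NOT 1 = 0
n10 = n7 AND n9 = 1 AND 0 = 0
n11 = n10 AND n3 = 0 AND 1 = 0
So n11 = 0 as required.

x=1, y=1, z=1, w=0, u=1, v=1, t=0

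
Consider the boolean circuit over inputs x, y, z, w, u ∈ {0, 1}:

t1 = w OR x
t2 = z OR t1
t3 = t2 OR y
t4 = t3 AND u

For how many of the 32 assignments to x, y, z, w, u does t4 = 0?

17

t4 = t3 AND u must be 0, so at least one of t3, u is 0.
Enumerating the 32 input combinations, 17 give t4 = 0 and 15 give t4 = 1.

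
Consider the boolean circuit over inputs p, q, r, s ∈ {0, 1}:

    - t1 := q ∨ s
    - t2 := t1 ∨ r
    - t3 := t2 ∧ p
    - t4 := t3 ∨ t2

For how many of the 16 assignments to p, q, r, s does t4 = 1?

t4 = t3 ∨ t2 must be 1, so at least one of t3, t2 is 1.
Enumerating the 16 input combinations, 14 give t4 = 1 and 2 give t4 = 0.

14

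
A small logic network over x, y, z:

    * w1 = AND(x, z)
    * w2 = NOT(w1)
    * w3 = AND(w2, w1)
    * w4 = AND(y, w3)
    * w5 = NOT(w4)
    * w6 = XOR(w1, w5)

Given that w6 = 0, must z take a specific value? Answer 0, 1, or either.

1

w6 = XOR(w1, w5) must be 0, so w1 and w5 are equal.
Every assignment with w6 = 0 has z = 1; there are 2 such assignment(s).
  x=1, y=0, z=1
  x=1, y=1, z=1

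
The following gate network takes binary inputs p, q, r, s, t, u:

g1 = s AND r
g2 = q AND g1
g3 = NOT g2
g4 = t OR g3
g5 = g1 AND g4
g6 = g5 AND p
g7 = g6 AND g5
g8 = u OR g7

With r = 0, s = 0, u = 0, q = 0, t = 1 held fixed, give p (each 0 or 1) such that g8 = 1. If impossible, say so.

no solution exists

With r = 0, s = 0, u = 0, q = 0, t = 1 fixed, none of the 2 settings of p give g8 = 1.
For example, with p=1:
g1 = s AND r = 0 AND 0 = 0
g2 = q AND g1 = 0 AND 0 = 0
g3 = NOT g2 = NOT 0 = 1
g4 = t OR g3 = 1 OR 1 = 1
g5 = g1 AND g4 = 0 AND 1 = 0
g6 = g5 AND p = 0 AND 1 = 0
g7 = g6 AND g5 = 0 AND 0 = 0
g8 = u OR g7 = 0 OR 0 = 0
giving g8 = 0 ≠ 1.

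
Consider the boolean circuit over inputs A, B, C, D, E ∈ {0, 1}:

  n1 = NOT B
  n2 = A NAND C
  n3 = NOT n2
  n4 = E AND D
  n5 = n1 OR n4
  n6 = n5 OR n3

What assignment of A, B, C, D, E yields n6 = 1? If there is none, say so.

A=1, B=1, C=1, D=0, E=0

n6 = n5 OR n3 must be 1, so at least one of n5, n3 is 1.
Check with A=1, B=1, C=1, D=0, E=0:
n1 = NOT B = NOT 1 = 0
n2 = A NAND C = 1 NAND 1 = 0
n3 = NOT n2 = NOT 0 = 1
n4 = E AND D = 0 AND 0 = 0
n5 = n1 OR n4 = 0 OR 0 = 0
n6 = n5 OR n3 = 0 OR 1 = 1
So n6 = 1 as required.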